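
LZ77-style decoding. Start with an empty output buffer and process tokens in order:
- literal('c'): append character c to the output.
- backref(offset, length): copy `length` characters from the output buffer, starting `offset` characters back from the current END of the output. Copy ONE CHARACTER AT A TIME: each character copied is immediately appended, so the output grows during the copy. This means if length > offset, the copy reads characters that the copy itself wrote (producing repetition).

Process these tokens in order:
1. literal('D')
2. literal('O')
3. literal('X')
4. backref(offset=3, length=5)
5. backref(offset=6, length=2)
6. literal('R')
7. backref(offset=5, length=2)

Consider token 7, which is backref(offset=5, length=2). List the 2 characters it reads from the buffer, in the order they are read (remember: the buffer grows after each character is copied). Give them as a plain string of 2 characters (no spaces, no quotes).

Answer: DO

Derivation:
Token 1: literal('D'). Output: "D"
Token 2: literal('O'). Output: "DO"
Token 3: literal('X'). Output: "DOX"
Token 4: backref(off=3, len=5) (overlapping!). Copied 'DOXDO' from pos 0. Output: "DOXDOXDO"
Token 5: backref(off=6, len=2). Copied 'XD' from pos 2. Output: "DOXDOXDOXD"
Token 6: literal('R'). Output: "DOXDOXDOXDR"
Token 7: backref(off=5, len=2). Buffer before: "DOXDOXDOXDR" (len 11)
  byte 1: read out[6]='D', append. Buffer now: "DOXDOXDOXDRD"
  byte 2: read out[7]='O', append. Buffer now: "DOXDOXDOXDRDO"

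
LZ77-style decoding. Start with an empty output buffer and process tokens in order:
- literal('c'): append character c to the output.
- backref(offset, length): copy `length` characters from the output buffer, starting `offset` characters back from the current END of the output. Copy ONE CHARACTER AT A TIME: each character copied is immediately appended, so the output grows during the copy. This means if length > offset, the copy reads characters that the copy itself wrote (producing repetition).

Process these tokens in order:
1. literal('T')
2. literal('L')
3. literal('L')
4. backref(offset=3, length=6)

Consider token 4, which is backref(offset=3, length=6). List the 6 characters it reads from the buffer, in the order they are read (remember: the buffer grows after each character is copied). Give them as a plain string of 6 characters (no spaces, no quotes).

Token 1: literal('T'). Output: "T"
Token 2: literal('L'). Output: "TL"
Token 3: literal('L'). Output: "TLL"
Token 4: backref(off=3, len=6). Buffer before: "TLL" (len 3)
  byte 1: read out[0]='T', append. Buffer now: "TLLT"
  byte 2: read out[1]='L', append. Buffer now: "TLLTL"
  byte 3: read out[2]='L', append. Buffer now: "TLLTLL"
  byte 4: read out[3]='T', append. Buffer now: "TLLTLLT"
  byte 5: read out[4]='L', append. Buffer now: "TLLTLLTL"
  byte 6: read out[5]='L', append. Buffer now: "TLLTLLTLL"

Answer: TLLTLL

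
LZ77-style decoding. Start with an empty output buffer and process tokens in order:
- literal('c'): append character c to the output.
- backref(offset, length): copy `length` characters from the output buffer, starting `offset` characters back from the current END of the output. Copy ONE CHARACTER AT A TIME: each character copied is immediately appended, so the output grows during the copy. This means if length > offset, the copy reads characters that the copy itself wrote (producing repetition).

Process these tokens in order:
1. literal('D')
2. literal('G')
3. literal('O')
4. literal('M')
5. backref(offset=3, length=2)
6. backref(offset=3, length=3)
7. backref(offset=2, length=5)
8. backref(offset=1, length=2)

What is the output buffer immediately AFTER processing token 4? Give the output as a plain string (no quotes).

Answer: DGOM

Derivation:
Token 1: literal('D'). Output: "D"
Token 2: literal('G'). Output: "DG"
Token 3: literal('O'). Output: "DGO"
Token 4: literal('M'). Output: "DGOM"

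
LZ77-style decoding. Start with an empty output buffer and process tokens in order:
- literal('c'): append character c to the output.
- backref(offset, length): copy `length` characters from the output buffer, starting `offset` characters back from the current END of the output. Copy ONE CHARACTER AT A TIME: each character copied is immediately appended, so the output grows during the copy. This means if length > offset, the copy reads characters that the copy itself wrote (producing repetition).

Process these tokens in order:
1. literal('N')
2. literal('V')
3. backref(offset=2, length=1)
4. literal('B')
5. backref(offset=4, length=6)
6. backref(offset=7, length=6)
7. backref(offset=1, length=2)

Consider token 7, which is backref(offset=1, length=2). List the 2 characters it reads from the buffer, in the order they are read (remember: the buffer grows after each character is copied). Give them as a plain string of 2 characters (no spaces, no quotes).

Answer: NN

Derivation:
Token 1: literal('N'). Output: "N"
Token 2: literal('V'). Output: "NV"
Token 3: backref(off=2, len=1). Copied 'N' from pos 0. Output: "NVN"
Token 4: literal('B'). Output: "NVNB"
Token 5: backref(off=4, len=6) (overlapping!). Copied 'NVNBNV' from pos 0. Output: "NVNBNVNBNV"
Token 6: backref(off=7, len=6). Copied 'BNVNBN' from pos 3. Output: "NVNBNVNBNVBNVNBN"
Token 7: backref(off=1, len=2). Buffer before: "NVNBNVNBNVBNVNBN" (len 16)
  byte 1: read out[15]='N', append. Buffer now: "NVNBNVNBNVBNVNBNN"
  byte 2: read out[16]='N', append. Buffer now: "NVNBNVNBNVBNVNBNNN"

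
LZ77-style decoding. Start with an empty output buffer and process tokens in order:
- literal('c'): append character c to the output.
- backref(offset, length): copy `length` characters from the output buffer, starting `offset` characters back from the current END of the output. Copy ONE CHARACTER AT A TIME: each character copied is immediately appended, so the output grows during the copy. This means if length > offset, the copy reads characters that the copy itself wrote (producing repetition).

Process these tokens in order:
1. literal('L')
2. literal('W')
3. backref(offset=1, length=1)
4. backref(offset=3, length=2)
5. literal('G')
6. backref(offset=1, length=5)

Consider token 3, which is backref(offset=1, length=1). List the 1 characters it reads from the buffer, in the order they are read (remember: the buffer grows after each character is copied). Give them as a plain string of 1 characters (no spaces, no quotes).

Token 1: literal('L'). Output: "L"
Token 2: literal('W'). Output: "LW"
Token 3: backref(off=1, len=1). Buffer before: "LW" (len 2)
  byte 1: read out[1]='W', append. Buffer now: "LWW"

Answer: W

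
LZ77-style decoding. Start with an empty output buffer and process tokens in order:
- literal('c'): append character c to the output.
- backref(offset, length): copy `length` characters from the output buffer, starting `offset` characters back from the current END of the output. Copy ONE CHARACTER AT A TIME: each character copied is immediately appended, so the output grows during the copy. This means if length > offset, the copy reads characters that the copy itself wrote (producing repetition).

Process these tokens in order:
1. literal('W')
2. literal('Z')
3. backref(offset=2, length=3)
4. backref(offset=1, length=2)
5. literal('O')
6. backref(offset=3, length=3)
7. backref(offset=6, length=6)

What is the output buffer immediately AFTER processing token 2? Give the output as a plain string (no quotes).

Answer: WZ

Derivation:
Token 1: literal('W'). Output: "W"
Token 2: literal('Z'). Output: "WZ"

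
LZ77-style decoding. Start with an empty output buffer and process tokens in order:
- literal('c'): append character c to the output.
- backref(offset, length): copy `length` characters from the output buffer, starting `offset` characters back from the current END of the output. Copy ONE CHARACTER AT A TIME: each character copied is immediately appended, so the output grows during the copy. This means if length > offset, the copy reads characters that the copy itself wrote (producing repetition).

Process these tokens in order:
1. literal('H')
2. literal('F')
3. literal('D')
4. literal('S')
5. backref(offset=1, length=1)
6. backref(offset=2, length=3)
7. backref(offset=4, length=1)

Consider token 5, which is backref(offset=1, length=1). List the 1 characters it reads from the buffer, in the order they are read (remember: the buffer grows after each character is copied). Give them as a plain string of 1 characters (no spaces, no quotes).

Token 1: literal('H'). Output: "H"
Token 2: literal('F'). Output: "HF"
Token 3: literal('D'). Output: "HFD"
Token 4: literal('S'). Output: "HFDS"
Token 5: backref(off=1, len=1). Buffer before: "HFDS" (len 4)
  byte 1: read out[3]='S', append. Buffer now: "HFDSS"

Answer: S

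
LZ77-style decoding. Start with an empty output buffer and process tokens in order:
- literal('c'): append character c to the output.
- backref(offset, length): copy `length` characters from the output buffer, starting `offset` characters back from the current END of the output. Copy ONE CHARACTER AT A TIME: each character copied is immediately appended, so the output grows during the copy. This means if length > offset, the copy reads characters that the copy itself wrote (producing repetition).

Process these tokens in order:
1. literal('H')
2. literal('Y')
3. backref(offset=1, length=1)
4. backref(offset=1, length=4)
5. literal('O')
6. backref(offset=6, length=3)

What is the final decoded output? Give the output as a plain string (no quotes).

Answer: HYYYYYYOYYY

Derivation:
Token 1: literal('H'). Output: "H"
Token 2: literal('Y'). Output: "HY"
Token 3: backref(off=1, len=1). Copied 'Y' from pos 1. Output: "HYY"
Token 4: backref(off=1, len=4) (overlapping!). Copied 'YYYY' from pos 2. Output: "HYYYYYY"
Token 5: literal('O'). Output: "HYYYYYYO"
Token 6: backref(off=6, len=3). Copied 'YYY' from pos 2. Output: "HYYYYYYOYYY"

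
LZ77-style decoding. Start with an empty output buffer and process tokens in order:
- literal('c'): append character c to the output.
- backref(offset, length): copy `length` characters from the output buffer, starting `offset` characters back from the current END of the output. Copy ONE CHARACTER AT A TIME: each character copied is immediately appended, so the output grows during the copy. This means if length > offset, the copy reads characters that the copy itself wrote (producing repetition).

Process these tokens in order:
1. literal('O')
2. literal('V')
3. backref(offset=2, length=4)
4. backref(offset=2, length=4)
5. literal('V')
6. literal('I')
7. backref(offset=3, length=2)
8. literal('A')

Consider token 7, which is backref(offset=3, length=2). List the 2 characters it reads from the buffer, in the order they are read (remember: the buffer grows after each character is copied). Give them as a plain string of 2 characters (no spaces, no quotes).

Token 1: literal('O'). Output: "O"
Token 2: literal('V'). Output: "OV"
Token 3: backref(off=2, len=4) (overlapping!). Copied 'OVOV' from pos 0. Output: "OVOVOV"
Token 4: backref(off=2, len=4) (overlapping!). Copied 'OVOV' from pos 4. Output: "OVOVOVOVOV"
Token 5: literal('V'). Output: "OVOVOVOVOVV"
Token 6: literal('I'). Output: "OVOVOVOVOVVI"
Token 7: backref(off=3, len=2). Buffer before: "OVOVOVOVOVVI" (len 12)
  byte 1: read out[9]='V', append. Buffer now: "OVOVOVOVOVVIV"
  byte 2: read out[10]='V', append. Buffer now: "OVOVOVOVOVVIVV"

Answer: VV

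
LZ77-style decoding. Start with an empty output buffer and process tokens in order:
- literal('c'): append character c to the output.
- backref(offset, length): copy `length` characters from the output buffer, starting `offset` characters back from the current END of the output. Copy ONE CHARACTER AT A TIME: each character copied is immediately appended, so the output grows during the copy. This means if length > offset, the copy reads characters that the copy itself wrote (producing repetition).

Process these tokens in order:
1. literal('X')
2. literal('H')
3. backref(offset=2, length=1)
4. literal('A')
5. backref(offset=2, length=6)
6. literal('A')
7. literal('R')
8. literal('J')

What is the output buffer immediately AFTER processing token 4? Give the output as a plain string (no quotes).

Token 1: literal('X'). Output: "X"
Token 2: literal('H'). Output: "XH"
Token 3: backref(off=2, len=1). Copied 'X' from pos 0. Output: "XHX"
Token 4: literal('A'). Output: "XHXA"

Answer: XHXA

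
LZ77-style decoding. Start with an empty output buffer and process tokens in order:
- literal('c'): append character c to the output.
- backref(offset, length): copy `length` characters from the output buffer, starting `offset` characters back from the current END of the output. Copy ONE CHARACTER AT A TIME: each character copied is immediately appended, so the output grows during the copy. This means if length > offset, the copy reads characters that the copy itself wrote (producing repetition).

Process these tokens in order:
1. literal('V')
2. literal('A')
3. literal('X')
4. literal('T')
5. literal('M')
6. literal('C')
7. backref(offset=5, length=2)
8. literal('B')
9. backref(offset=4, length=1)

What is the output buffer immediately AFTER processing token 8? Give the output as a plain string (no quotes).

Answer: VAXTMCAXB

Derivation:
Token 1: literal('V'). Output: "V"
Token 2: literal('A'). Output: "VA"
Token 3: literal('X'). Output: "VAX"
Token 4: literal('T'). Output: "VAXT"
Token 5: literal('M'). Output: "VAXTM"
Token 6: literal('C'). Output: "VAXTMC"
Token 7: backref(off=5, len=2). Copied 'AX' from pos 1. Output: "VAXTMCAX"
Token 8: literal('B'). Output: "VAXTMCAXB"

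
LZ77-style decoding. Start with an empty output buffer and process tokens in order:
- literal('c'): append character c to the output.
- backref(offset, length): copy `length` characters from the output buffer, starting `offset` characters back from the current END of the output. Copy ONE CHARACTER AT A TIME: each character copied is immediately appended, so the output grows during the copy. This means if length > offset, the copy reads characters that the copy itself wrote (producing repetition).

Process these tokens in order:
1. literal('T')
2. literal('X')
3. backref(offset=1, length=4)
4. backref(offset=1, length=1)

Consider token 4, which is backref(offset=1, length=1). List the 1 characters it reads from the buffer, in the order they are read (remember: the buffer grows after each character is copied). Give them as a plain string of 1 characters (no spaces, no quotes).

Token 1: literal('T'). Output: "T"
Token 2: literal('X'). Output: "TX"
Token 3: backref(off=1, len=4) (overlapping!). Copied 'XXXX' from pos 1. Output: "TXXXXX"
Token 4: backref(off=1, len=1). Buffer before: "TXXXXX" (len 6)
  byte 1: read out[5]='X', append. Buffer now: "TXXXXXX"

Answer: X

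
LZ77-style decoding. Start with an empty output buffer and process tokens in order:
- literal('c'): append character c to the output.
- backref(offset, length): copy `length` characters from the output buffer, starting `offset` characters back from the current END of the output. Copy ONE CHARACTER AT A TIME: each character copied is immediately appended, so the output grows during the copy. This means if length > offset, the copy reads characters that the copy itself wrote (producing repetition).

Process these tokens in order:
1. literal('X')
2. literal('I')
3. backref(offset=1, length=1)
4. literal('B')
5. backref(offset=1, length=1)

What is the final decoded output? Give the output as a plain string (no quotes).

Token 1: literal('X'). Output: "X"
Token 2: literal('I'). Output: "XI"
Token 3: backref(off=1, len=1). Copied 'I' from pos 1. Output: "XII"
Token 4: literal('B'). Output: "XIIB"
Token 5: backref(off=1, len=1). Copied 'B' from pos 3. Output: "XIIBB"

Answer: XIIBB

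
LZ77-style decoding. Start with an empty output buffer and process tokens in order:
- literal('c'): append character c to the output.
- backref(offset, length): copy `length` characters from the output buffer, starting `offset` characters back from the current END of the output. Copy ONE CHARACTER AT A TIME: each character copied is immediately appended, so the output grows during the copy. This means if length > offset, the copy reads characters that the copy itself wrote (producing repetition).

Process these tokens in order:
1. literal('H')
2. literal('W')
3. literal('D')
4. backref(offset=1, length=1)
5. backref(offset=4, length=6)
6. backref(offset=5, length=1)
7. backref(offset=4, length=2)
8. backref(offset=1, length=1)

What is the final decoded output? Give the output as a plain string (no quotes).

Answer: HWDDHWDDHWWDHH

Derivation:
Token 1: literal('H'). Output: "H"
Token 2: literal('W'). Output: "HW"
Token 3: literal('D'). Output: "HWD"
Token 4: backref(off=1, len=1). Copied 'D' from pos 2. Output: "HWDD"
Token 5: backref(off=4, len=6) (overlapping!). Copied 'HWDDHW' from pos 0. Output: "HWDDHWDDHW"
Token 6: backref(off=5, len=1). Copied 'W' from pos 5. Output: "HWDDHWDDHWW"
Token 7: backref(off=4, len=2). Copied 'DH' from pos 7. Output: "HWDDHWDDHWWDH"
Token 8: backref(off=1, len=1). Copied 'H' from pos 12. Output: "HWDDHWDDHWWDHH"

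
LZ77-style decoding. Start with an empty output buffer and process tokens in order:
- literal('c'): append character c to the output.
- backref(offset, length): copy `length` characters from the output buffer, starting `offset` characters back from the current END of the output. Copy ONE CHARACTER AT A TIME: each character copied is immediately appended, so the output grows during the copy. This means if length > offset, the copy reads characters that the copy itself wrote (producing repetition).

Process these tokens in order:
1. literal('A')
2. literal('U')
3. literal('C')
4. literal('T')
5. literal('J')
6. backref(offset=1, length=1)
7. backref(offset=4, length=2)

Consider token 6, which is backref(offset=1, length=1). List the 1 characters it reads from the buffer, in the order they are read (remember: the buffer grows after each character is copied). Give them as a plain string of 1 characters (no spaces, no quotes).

Token 1: literal('A'). Output: "A"
Token 2: literal('U'). Output: "AU"
Token 3: literal('C'). Output: "AUC"
Token 4: literal('T'). Output: "AUCT"
Token 5: literal('J'). Output: "AUCTJ"
Token 6: backref(off=1, len=1). Buffer before: "AUCTJ" (len 5)
  byte 1: read out[4]='J', append. Buffer now: "AUCTJJ"

Answer: J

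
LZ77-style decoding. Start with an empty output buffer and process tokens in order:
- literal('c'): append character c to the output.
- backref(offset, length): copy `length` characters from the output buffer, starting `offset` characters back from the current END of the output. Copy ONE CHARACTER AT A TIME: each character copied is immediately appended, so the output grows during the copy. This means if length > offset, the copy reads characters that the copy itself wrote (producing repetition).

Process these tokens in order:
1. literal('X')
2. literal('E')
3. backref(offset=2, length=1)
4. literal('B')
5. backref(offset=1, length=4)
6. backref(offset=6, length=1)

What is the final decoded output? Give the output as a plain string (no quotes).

Token 1: literal('X'). Output: "X"
Token 2: literal('E'). Output: "XE"
Token 3: backref(off=2, len=1). Copied 'X' from pos 0. Output: "XEX"
Token 4: literal('B'). Output: "XEXB"
Token 5: backref(off=1, len=4) (overlapping!). Copied 'BBBB' from pos 3. Output: "XEXBBBBB"
Token 6: backref(off=6, len=1). Copied 'X' from pos 2. Output: "XEXBBBBBX"

Answer: XEXBBBBBX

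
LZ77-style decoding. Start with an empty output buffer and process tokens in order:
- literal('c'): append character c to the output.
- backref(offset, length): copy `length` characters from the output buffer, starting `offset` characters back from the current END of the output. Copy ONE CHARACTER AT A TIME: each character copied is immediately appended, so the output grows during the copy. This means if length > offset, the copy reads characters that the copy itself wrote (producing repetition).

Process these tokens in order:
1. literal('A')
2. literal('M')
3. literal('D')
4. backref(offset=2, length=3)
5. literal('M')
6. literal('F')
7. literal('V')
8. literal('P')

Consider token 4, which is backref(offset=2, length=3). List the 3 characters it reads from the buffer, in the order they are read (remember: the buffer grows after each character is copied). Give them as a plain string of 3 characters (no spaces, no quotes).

Token 1: literal('A'). Output: "A"
Token 2: literal('M'). Output: "AM"
Token 3: literal('D'). Output: "AMD"
Token 4: backref(off=2, len=3). Buffer before: "AMD" (len 3)
  byte 1: read out[1]='M', append. Buffer now: "AMDM"
  byte 2: read out[2]='D', append. Buffer now: "AMDMD"
  byte 3: read out[3]='M', append. Buffer now: "AMDMDM"

Answer: MDM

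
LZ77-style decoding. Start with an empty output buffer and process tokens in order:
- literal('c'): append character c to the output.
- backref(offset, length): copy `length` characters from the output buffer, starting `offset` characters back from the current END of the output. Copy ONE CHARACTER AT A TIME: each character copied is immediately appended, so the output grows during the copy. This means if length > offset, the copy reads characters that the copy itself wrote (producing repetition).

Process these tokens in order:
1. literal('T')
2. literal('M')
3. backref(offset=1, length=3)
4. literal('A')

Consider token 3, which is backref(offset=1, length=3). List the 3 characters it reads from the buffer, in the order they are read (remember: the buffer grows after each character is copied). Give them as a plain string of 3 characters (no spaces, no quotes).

Token 1: literal('T'). Output: "T"
Token 2: literal('M'). Output: "TM"
Token 3: backref(off=1, len=3). Buffer before: "TM" (len 2)
  byte 1: read out[1]='M', append. Buffer now: "TMM"
  byte 2: read out[2]='M', append. Buffer now: "TMMM"
  byte 3: read out[3]='M', append. Buffer now: "TMMMM"

Answer: MMM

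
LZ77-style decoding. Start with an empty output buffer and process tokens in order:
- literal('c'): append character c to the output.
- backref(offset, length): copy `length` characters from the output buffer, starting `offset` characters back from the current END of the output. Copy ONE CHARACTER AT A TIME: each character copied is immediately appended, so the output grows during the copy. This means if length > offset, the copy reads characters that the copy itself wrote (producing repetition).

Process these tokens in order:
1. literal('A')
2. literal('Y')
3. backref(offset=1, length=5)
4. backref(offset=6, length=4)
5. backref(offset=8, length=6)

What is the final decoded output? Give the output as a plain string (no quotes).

Token 1: literal('A'). Output: "A"
Token 2: literal('Y'). Output: "AY"
Token 3: backref(off=1, len=5) (overlapping!). Copied 'YYYYY' from pos 1. Output: "AYYYYYY"
Token 4: backref(off=6, len=4). Copied 'YYYY' from pos 1. Output: "AYYYYYYYYYY"
Token 5: backref(off=8, len=6). Copied 'YYYYYY' from pos 3. Output: "AYYYYYYYYYYYYYYYY"

Answer: AYYYYYYYYYYYYYYYY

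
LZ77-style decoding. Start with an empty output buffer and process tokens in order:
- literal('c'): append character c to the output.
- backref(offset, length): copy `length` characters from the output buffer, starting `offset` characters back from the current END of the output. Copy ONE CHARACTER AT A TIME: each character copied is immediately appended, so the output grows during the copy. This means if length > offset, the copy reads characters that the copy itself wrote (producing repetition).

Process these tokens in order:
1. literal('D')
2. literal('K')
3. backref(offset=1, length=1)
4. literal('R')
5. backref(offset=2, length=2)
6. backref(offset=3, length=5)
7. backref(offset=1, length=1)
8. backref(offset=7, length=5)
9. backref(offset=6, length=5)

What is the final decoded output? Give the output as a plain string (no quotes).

Token 1: literal('D'). Output: "D"
Token 2: literal('K'). Output: "DK"
Token 3: backref(off=1, len=1). Copied 'K' from pos 1. Output: "DKK"
Token 4: literal('R'). Output: "DKKR"
Token 5: backref(off=2, len=2). Copied 'KR' from pos 2. Output: "DKKRKR"
Token 6: backref(off=3, len=5) (overlapping!). Copied 'RKRRK' from pos 3. Output: "DKKRKRRKRRK"
Token 7: backref(off=1, len=1). Copied 'K' from pos 10. Output: "DKKRKRRKRRKK"
Token 8: backref(off=7, len=5). Copied 'RRKRR' from pos 5. Output: "DKKRKRRKRRKKRRKRR"
Token 9: backref(off=6, len=5). Copied 'KRRKR' from pos 11. Output: "DKKRKRRKRRKKRRKRRKRRKR"

Answer: DKKRKRRKRRKKRRKRRKRRKR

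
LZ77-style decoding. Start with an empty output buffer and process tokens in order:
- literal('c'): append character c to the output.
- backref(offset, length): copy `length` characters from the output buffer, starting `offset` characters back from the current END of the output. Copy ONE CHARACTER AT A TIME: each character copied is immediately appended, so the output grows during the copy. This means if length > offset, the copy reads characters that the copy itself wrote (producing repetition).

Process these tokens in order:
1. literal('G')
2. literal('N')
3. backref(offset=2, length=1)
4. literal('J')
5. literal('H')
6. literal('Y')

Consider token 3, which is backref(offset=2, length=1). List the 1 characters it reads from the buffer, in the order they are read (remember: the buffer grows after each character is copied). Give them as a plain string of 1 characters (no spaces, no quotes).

Answer: G

Derivation:
Token 1: literal('G'). Output: "G"
Token 2: literal('N'). Output: "GN"
Token 3: backref(off=2, len=1). Buffer before: "GN" (len 2)
  byte 1: read out[0]='G', append. Buffer now: "GNG"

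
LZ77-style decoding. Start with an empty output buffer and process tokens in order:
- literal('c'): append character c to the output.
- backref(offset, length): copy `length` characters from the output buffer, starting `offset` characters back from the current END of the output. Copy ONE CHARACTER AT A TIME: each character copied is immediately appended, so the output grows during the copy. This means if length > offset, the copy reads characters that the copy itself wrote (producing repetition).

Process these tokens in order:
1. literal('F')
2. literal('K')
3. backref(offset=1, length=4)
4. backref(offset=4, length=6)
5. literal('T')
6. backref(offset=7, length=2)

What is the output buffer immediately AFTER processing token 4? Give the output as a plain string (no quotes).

Answer: FKKKKKKKKKKK

Derivation:
Token 1: literal('F'). Output: "F"
Token 2: literal('K'). Output: "FK"
Token 3: backref(off=1, len=4) (overlapping!). Copied 'KKKK' from pos 1. Output: "FKKKKK"
Token 4: backref(off=4, len=6) (overlapping!). Copied 'KKKKKK' from pos 2. Output: "FKKKKKKKKKKK"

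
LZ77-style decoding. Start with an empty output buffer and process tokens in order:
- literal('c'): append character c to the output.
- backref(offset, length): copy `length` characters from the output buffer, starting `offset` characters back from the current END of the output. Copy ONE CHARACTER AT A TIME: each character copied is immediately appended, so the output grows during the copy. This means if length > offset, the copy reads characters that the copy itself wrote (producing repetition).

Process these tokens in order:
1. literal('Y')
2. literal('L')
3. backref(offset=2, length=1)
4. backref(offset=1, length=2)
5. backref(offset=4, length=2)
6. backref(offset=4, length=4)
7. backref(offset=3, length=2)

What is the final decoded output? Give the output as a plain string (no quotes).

Token 1: literal('Y'). Output: "Y"
Token 2: literal('L'). Output: "YL"
Token 3: backref(off=2, len=1). Copied 'Y' from pos 0. Output: "YLY"
Token 4: backref(off=1, len=2) (overlapping!). Copied 'YY' from pos 2. Output: "YLYYY"
Token 5: backref(off=4, len=2). Copied 'LY' from pos 1. Output: "YLYYYLY"
Token 6: backref(off=4, len=4). Copied 'YYLY' from pos 3. Output: "YLYYYLYYYLY"
Token 7: backref(off=3, len=2). Copied 'YL' from pos 8. Output: "YLYYYLYYYLYYL"

Answer: YLYYYLYYYLYYL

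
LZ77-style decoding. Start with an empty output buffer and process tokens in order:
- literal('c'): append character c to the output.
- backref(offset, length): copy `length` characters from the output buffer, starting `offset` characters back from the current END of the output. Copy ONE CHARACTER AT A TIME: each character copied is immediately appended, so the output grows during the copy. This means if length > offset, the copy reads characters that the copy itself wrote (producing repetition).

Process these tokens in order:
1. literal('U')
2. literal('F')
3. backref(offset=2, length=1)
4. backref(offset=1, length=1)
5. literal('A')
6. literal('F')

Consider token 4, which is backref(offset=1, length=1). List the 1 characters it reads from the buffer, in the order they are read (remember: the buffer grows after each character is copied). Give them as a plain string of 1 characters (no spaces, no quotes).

Answer: U

Derivation:
Token 1: literal('U'). Output: "U"
Token 2: literal('F'). Output: "UF"
Token 3: backref(off=2, len=1). Copied 'U' from pos 0. Output: "UFU"
Token 4: backref(off=1, len=1). Buffer before: "UFU" (len 3)
  byte 1: read out[2]='U', append. Buffer now: "UFUU"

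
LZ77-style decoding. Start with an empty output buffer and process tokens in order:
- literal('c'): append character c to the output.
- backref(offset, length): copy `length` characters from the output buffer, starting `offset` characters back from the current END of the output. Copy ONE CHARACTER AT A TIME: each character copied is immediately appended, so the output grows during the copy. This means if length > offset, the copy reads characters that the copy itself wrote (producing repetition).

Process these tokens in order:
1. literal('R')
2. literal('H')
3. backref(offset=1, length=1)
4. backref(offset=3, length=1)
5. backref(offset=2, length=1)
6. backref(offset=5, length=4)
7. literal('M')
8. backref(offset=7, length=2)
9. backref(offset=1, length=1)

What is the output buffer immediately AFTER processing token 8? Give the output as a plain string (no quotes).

Answer: RHHRHRHHRMRH

Derivation:
Token 1: literal('R'). Output: "R"
Token 2: literal('H'). Output: "RH"
Token 3: backref(off=1, len=1). Copied 'H' from pos 1. Output: "RHH"
Token 4: backref(off=3, len=1). Copied 'R' from pos 0. Output: "RHHR"
Token 5: backref(off=2, len=1). Copied 'H' from pos 2. Output: "RHHRH"
Token 6: backref(off=5, len=4). Copied 'RHHR' from pos 0. Output: "RHHRHRHHR"
Token 7: literal('M'). Output: "RHHRHRHHRM"
Token 8: backref(off=7, len=2). Copied 'RH' from pos 3. Output: "RHHRHRHHRMRH"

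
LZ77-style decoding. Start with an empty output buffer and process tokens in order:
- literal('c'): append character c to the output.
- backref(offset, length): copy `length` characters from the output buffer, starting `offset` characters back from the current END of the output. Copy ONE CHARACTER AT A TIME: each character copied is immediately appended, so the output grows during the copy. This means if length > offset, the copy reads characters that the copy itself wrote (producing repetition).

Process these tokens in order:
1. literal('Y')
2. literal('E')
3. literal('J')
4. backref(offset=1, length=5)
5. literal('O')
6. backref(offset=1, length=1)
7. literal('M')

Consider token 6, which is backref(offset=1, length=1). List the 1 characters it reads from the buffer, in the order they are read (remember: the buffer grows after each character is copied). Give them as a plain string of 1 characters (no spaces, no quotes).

Answer: O

Derivation:
Token 1: literal('Y'). Output: "Y"
Token 2: literal('E'). Output: "YE"
Token 3: literal('J'). Output: "YEJ"
Token 4: backref(off=1, len=5) (overlapping!). Copied 'JJJJJ' from pos 2. Output: "YEJJJJJJ"
Token 5: literal('O'). Output: "YEJJJJJJO"
Token 6: backref(off=1, len=1). Buffer before: "YEJJJJJJO" (len 9)
  byte 1: read out[8]='O', append. Buffer now: "YEJJJJJJOO"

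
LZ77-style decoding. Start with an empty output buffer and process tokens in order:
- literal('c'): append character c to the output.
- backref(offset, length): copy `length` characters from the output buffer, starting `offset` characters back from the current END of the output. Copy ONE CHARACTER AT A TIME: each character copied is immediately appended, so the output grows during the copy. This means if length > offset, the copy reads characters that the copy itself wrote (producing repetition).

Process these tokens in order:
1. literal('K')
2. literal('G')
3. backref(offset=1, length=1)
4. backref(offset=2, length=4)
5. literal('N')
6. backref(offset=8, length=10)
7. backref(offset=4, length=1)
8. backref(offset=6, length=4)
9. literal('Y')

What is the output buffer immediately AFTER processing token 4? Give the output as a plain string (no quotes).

Answer: KGGGGGG

Derivation:
Token 1: literal('K'). Output: "K"
Token 2: literal('G'). Output: "KG"
Token 3: backref(off=1, len=1). Copied 'G' from pos 1. Output: "KGG"
Token 4: backref(off=2, len=4) (overlapping!). Copied 'GGGG' from pos 1. Output: "KGGGGGG"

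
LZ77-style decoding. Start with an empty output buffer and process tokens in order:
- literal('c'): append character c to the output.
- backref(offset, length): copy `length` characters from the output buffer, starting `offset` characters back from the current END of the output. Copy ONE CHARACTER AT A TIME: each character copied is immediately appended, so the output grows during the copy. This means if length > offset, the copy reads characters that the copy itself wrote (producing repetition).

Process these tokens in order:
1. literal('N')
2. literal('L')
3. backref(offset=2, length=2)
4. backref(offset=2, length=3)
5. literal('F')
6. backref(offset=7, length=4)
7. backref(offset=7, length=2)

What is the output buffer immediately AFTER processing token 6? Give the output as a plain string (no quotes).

Answer: NLNLNLNFLNLN

Derivation:
Token 1: literal('N'). Output: "N"
Token 2: literal('L'). Output: "NL"
Token 3: backref(off=2, len=2). Copied 'NL' from pos 0. Output: "NLNL"
Token 4: backref(off=2, len=3) (overlapping!). Copied 'NLN' from pos 2. Output: "NLNLNLN"
Token 5: literal('F'). Output: "NLNLNLNF"
Token 6: backref(off=7, len=4). Copied 'LNLN' from pos 1. Output: "NLNLNLNFLNLN"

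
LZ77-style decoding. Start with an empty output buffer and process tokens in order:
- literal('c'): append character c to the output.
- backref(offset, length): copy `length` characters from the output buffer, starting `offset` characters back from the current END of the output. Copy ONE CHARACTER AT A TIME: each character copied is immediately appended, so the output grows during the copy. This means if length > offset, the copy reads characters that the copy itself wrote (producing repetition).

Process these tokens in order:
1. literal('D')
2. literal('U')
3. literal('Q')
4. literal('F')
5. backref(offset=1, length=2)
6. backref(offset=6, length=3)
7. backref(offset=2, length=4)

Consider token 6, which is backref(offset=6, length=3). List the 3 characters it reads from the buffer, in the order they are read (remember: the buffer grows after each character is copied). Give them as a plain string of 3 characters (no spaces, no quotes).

Token 1: literal('D'). Output: "D"
Token 2: literal('U'). Output: "DU"
Token 3: literal('Q'). Output: "DUQ"
Token 4: literal('F'). Output: "DUQF"
Token 5: backref(off=1, len=2) (overlapping!). Copied 'FF' from pos 3. Output: "DUQFFF"
Token 6: backref(off=6, len=3). Buffer before: "DUQFFF" (len 6)
  byte 1: read out[0]='D', append. Buffer now: "DUQFFFD"
  byte 2: read out[1]='U', append. Buffer now: "DUQFFFDU"
  byte 3: read out[2]='Q', append. Buffer now: "DUQFFFDUQ"

Answer: DUQ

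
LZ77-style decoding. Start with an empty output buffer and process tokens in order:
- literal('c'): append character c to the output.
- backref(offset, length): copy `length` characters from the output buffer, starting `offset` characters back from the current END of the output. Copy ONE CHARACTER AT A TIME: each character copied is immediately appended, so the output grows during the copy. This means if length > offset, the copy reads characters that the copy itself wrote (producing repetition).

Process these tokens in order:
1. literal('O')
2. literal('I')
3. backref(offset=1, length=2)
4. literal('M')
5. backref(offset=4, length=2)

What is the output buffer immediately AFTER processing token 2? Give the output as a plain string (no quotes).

Answer: OI

Derivation:
Token 1: literal('O'). Output: "O"
Token 2: literal('I'). Output: "OI"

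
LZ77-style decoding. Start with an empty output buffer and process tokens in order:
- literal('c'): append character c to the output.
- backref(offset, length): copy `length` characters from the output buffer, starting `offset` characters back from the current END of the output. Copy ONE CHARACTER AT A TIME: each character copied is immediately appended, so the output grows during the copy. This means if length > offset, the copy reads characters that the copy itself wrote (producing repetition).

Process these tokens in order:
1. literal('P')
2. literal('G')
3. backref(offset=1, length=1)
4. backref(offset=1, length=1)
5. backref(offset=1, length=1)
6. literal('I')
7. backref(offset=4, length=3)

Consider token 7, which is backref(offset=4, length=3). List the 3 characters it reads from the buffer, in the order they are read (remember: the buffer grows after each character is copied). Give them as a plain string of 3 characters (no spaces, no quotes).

Token 1: literal('P'). Output: "P"
Token 2: literal('G'). Output: "PG"
Token 3: backref(off=1, len=1). Copied 'G' from pos 1. Output: "PGG"
Token 4: backref(off=1, len=1). Copied 'G' from pos 2. Output: "PGGG"
Token 5: backref(off=1, len=1). Copied 'G' from pos 3. Output: "PGGGG"
Token 6: literal('I'). Output: "PGGGGI"
Token 7: backref(off=4, len=3). Buffer before: "PGGGGI" (len 6)
  byte 1: read out[2]='G', append. Buffer now: "PGGGGIG"
  byte 2: read out[3]='G', append. Buffer now: "PGGGGIGG"
  byte 3: read out[4]='G', append. Buffer now: "PGGGGIGGG"

Answer: GGG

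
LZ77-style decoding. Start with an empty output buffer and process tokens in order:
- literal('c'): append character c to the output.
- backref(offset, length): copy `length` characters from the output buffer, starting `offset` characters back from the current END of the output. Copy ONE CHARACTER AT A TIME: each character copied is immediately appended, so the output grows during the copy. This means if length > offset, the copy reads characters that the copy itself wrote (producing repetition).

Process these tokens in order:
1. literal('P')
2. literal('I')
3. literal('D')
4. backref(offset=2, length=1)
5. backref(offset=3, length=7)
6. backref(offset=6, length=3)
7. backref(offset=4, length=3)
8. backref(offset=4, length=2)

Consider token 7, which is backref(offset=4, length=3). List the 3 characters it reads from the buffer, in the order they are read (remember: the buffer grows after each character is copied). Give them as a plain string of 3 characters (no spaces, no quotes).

Answer: IDI

Derivation:
Token 1: literal('P'). Output: "P"
Token 2: literal('I'). Output: "PI"
Token 3: literal('D'). Output: "PID"
Token 4: backref(off=2, len=1). Copied 'I' from pos 1. Output: "PIDI"
Token 5: backref(off=3, len=7) (overlapping!). Copied 'IDIIDII' from pos 1. Output: "PIDIIDIIDII"
Token 6: backref(off=6, len=3). Copied 'DII' from pos 5. Output: "PIDIIDIIDIIDII"
Token 7: backref(off=4, len=3). Buffer before: "PIDIIDIIDIIDII" (len 14)
  byte 1: read out[10]='I', append. Buffer now: "PIDIIDIIDIIDIII"
  byte 2: read out[11]='D', append. Buffer now: "PIDIIDIIDIIDIIID"
  byte 3: read out[12]='I', append. Buffer now: "PIDIIDIIDIIDIIIDI"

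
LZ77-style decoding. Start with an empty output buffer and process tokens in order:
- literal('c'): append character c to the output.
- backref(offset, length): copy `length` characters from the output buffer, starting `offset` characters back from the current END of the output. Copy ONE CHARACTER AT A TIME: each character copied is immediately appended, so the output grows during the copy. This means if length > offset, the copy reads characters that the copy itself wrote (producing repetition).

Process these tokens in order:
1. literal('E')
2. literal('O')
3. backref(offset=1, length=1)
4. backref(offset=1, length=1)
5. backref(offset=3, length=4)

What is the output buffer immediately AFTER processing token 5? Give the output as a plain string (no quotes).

Answer: EOOOOOOO

Derivation:
Token 1: literal('E'). Output: "E"
Token 2: literal('O'). Output: "EO"
Token 3: backref(off=1, len=1). Copied 'O' from pos 1. Output: "EOO"
Token 4: backref(off=1, len=1). Copied 'O' from pos 2. Output: "EOOO"
Token 5: backref(off=3, len=4) (overlapping!). Copied 'OOOO' from pos 1. Output: "EOOOOOOO"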